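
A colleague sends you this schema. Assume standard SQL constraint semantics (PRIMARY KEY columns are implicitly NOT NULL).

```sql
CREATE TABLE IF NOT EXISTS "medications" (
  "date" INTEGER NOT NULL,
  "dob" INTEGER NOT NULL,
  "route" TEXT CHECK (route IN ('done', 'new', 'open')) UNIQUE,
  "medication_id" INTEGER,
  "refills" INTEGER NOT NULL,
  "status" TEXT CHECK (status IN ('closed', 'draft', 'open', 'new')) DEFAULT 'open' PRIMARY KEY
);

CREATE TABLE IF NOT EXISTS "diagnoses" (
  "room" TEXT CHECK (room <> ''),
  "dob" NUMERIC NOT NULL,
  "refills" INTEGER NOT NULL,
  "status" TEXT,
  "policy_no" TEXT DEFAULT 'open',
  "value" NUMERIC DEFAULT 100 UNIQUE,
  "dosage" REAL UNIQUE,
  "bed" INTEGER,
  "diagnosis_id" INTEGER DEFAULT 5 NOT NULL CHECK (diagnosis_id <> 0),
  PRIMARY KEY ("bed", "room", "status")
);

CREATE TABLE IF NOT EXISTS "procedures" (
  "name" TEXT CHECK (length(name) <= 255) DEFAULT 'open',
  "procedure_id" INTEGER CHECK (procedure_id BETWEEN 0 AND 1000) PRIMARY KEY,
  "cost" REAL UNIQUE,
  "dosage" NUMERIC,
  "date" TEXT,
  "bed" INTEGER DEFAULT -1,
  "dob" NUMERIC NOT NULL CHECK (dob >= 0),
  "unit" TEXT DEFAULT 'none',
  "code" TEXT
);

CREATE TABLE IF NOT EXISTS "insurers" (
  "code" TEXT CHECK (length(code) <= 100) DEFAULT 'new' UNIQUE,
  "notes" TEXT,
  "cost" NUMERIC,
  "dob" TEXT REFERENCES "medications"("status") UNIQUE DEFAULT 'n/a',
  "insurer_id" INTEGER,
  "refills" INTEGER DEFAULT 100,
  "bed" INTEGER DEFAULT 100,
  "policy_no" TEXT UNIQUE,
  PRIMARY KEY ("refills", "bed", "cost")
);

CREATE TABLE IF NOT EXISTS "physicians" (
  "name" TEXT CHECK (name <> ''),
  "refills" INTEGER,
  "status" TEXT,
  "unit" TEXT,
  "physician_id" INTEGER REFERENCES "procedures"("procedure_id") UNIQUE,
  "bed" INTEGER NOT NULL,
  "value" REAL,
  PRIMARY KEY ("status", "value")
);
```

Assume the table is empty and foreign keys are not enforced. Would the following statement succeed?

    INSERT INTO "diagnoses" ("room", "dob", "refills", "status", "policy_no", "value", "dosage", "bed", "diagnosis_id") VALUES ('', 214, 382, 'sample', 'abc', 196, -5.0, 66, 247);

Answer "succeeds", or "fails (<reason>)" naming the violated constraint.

fails (CHECK on room)

The value '' for room violates CHECK (room <> '').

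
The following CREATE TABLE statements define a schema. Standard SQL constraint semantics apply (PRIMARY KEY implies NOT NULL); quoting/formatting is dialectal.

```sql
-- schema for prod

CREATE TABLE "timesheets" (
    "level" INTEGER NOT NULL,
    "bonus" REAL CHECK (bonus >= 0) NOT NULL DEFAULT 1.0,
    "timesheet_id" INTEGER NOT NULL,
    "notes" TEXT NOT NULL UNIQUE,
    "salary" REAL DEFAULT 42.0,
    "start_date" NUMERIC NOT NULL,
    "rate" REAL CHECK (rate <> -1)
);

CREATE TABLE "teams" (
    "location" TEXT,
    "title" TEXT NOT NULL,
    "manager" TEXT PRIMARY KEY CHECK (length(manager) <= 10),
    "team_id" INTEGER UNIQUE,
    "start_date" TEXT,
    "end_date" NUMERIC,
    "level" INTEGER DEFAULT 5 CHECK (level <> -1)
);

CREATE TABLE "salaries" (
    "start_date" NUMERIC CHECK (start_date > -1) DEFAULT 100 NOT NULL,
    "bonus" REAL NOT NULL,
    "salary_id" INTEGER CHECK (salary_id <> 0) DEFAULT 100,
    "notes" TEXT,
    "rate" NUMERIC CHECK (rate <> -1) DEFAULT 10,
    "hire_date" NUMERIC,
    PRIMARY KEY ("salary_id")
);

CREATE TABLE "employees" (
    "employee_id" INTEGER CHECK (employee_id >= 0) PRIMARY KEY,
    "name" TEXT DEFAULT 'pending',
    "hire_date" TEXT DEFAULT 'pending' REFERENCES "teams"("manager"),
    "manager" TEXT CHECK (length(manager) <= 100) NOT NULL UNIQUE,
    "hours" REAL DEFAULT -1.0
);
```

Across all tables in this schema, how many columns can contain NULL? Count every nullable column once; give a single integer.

13

timesheets: 2 nullable (salary, rate — PK none and explicit NOT NULL columns excluded).
teams: 5 nullable (location, team_id, start_date, end_date, level — PK (manager) and explicit NOT NULL columns excluded).
salaries: 3 nullable (notes, rate, hire_date — PK (salary_id) and explicit NOT NULL columns excluded).
employees: 3 nullable (name, hire_date, hours — PK (employee_id) and explicit NOT NULL columns excluded).
Total: 2 + 5 + 3 + 3 = 13.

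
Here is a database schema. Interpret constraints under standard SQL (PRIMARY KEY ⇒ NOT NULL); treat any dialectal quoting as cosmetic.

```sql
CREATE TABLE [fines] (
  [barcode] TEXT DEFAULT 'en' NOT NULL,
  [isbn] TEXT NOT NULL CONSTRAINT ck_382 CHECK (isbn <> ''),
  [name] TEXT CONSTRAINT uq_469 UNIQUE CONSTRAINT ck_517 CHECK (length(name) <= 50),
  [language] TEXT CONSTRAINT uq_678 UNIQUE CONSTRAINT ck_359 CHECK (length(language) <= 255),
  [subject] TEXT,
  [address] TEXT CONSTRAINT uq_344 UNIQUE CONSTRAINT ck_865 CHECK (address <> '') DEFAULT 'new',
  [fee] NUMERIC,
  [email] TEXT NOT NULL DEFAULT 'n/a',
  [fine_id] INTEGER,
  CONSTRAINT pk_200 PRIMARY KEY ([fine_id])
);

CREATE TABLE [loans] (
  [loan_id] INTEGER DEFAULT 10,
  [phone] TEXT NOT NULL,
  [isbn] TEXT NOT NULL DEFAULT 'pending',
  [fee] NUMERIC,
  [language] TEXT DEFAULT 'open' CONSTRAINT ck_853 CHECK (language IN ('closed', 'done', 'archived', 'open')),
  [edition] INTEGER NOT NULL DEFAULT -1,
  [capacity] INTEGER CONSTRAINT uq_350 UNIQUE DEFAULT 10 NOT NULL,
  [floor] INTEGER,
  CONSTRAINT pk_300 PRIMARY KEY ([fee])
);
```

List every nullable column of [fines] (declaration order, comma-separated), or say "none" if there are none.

- barcode: declared NOT NULL → not nullable.
- isbn: declared NOT NULL → not nullable.
- name: CHECK does not forbid NULL (a CHECK constraint passes when its expression is NULL) → nullable.
- language: CHECK does not forbid NULL (a CHECK constraint passes when its expression is NULL) → nullable.
- subject: no NOT NULL constraint applies → nullable.
- address: CHECK does not forbid NULL (a CHECK constraint passes when its expression is NULL) → nullable.
- fee: no NOT NULL constraint applies → nullable.
- email: declared NOT NULL → not nullable.
- fine_id: part of the PRIMARY KEY, which implies NOT NULL → not nullable.

name, language, subject, address, fee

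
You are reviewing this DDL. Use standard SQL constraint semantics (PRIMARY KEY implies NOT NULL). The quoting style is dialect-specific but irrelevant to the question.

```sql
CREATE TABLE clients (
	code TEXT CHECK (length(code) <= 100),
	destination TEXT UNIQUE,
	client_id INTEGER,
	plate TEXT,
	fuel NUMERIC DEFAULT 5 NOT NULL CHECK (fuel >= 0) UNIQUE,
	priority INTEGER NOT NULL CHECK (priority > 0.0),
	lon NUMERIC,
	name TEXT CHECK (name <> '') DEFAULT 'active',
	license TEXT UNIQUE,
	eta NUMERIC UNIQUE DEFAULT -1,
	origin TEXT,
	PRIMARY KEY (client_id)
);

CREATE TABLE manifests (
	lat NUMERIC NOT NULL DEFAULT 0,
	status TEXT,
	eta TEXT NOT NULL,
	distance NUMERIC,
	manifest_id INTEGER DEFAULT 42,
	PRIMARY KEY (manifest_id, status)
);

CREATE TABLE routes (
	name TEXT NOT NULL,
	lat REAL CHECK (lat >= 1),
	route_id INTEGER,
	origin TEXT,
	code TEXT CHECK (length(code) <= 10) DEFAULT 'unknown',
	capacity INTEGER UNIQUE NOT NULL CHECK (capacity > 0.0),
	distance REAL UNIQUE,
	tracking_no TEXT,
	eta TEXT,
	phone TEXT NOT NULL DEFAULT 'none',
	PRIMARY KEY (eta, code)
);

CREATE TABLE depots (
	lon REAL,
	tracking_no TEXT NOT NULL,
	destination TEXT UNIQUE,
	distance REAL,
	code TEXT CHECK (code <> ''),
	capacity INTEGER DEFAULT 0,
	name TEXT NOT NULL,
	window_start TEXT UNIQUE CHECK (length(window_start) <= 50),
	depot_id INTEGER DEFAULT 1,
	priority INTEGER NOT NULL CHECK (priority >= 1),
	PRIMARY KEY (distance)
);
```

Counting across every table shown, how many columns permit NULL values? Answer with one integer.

clients: 8 nullable (code, destination, plate, lon, name, license, eta, origin — PK (client_id) and explicit NOT NULL columns excluded).
manifests: 1 nullable (distance — PK (manifest_id, status) and explicit NOT NULL columns excluded).
routes: 5 nullable (lat, route_id, origin, distance, tracking_no — PK (eta, code) and explicit NOT NULL columns excluded).
depots: 6 nullable (lon, destination, code, capacity, window_start, depot_id — PK (distance) and explicit NOT NULL columns excluded).
Total: 8 + 1 + 5 + 6 = 20.

20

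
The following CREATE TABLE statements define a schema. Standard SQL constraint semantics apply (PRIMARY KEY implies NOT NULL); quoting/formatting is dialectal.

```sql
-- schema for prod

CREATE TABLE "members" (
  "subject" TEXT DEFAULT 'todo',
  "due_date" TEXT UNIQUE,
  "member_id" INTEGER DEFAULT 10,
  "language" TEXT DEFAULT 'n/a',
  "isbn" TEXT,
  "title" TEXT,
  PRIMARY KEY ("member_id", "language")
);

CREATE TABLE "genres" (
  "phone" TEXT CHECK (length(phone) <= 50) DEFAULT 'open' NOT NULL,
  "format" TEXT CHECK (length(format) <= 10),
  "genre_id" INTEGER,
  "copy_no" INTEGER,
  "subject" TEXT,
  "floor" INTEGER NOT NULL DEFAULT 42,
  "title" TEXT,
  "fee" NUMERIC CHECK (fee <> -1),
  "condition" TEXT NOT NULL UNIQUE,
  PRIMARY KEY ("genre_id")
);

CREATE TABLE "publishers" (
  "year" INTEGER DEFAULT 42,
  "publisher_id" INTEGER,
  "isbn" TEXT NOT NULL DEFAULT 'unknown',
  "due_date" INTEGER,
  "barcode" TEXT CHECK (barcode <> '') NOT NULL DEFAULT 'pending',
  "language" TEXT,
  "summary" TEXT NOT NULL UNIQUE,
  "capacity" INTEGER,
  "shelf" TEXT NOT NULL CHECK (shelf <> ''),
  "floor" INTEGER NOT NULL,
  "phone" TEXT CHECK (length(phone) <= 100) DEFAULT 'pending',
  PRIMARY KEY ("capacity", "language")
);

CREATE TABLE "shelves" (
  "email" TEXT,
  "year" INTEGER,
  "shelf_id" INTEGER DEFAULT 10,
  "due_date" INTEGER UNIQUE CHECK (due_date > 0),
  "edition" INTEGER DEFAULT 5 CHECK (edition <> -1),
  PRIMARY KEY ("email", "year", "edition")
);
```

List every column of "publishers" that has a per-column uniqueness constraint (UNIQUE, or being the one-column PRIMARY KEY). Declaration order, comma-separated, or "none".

- year: no UNIQUE or single-column PK constraint.
- publisher_id: no UNIQUE or single-column PK constraint.
- isbn: no UNIQUE or single-column PK constraint.
- due_date: no UNIQUE or single-column PK constraint.
- barcode: no UNIQUE or single-column PK constraint.
- language: part of a composite PRIMARY KEY — only the tuple is unique, not this column on its own.
- summary: declared UNIQUE → unique.
- capacity: part of a composite PRIMARY KEY — only the tuple is unique, not this column on its own.
- shelf: no UNIQUE or single-column PK constraint.
- floor: no UNIQUE or single-column PK constraint.
- phone: no UNIQUE or single-column PK constraint.

summary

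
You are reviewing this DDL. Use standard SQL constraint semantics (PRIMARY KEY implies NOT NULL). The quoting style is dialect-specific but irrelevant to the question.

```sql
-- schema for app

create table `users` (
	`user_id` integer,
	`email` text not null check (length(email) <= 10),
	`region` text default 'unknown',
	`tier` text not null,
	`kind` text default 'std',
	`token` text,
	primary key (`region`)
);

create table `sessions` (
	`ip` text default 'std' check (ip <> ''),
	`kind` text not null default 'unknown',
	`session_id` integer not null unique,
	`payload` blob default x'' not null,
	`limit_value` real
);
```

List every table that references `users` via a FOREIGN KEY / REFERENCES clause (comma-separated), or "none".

No REFERENCES clause anywhere in the schema names users.

none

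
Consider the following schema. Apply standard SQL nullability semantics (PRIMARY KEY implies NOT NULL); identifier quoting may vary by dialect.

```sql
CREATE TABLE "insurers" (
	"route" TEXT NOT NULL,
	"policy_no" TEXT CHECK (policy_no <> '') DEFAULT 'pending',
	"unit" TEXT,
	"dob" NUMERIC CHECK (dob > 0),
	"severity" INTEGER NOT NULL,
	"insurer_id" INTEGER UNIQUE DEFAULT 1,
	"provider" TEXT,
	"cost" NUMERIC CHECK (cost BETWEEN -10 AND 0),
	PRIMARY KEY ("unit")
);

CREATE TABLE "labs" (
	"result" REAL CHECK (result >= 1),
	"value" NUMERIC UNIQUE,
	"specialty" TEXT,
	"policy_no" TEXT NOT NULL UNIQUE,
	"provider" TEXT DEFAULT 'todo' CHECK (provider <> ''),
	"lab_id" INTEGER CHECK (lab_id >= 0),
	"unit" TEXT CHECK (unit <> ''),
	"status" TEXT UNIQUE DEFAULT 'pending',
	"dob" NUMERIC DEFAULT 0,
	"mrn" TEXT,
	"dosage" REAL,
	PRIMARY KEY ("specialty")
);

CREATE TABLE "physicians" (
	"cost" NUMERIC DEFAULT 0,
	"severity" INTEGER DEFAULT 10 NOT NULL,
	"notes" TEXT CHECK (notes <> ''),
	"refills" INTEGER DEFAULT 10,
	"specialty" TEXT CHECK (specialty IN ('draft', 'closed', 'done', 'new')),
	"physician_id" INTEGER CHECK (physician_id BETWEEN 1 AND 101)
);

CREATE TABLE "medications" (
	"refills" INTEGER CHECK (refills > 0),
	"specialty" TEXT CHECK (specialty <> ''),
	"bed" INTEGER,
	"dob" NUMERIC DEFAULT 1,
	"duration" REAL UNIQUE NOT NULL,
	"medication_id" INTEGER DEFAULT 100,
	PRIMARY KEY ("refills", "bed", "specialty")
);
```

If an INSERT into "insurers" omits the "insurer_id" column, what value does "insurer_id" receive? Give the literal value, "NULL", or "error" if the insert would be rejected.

insurer_id has an explicit DEFAULT 1.
When the column is omitted from an INSERT, that default is used.

1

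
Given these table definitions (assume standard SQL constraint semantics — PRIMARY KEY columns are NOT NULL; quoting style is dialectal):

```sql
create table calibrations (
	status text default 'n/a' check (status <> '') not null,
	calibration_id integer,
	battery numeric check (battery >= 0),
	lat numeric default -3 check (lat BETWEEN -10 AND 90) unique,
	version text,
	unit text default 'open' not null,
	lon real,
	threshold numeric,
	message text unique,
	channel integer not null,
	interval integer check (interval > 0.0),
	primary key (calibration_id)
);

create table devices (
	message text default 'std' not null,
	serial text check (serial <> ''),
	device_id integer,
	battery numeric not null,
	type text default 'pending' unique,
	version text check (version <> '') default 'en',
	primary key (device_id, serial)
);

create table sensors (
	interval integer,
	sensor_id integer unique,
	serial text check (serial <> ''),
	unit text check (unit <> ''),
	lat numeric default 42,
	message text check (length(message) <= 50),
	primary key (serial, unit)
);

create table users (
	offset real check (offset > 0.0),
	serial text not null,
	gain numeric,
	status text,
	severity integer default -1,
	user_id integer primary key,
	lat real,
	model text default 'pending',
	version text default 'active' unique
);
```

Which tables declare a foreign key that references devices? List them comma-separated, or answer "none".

No REFERENCES clause anywhere in the schema names devices.

none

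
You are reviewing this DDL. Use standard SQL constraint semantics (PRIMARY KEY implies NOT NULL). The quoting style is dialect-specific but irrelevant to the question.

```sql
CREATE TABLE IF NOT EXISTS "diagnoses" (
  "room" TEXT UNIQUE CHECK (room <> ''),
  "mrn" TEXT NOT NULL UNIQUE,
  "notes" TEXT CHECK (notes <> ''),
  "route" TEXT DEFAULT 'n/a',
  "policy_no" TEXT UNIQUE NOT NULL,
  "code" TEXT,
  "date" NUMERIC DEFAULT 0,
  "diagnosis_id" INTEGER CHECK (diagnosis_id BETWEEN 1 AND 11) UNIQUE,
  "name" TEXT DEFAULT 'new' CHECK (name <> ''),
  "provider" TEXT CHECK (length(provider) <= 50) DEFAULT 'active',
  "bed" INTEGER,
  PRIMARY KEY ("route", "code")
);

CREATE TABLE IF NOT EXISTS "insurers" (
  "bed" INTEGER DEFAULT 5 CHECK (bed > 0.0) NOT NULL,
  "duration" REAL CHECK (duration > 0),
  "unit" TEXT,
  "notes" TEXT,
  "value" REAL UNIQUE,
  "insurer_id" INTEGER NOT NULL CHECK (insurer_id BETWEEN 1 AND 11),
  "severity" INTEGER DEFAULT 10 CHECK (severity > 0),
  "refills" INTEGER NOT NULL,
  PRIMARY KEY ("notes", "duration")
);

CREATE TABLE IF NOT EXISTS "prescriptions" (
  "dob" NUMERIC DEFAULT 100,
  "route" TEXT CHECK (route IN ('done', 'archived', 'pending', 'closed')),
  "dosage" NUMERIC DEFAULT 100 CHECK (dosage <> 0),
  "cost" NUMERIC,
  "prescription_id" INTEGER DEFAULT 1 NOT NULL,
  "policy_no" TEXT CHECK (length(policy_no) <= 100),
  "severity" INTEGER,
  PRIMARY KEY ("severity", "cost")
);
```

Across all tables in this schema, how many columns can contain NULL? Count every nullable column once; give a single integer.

diagnoses: 7 nullable (room, notes, date, diagnosis_id, name, provider, bed — PK (route, code) and explicit NOT NULL columns excluded).
insurers: 3 nullable (unit, value, severity — PK (notes, duration) and explicit NOT NULL columns excluded).
prescriptions: 4 nullable (dob, route, dosage, policy_no — PK (severity, cost) and explicit NOT NULL columns excluded).
Total: 7 + 3 + 4 = 14.

14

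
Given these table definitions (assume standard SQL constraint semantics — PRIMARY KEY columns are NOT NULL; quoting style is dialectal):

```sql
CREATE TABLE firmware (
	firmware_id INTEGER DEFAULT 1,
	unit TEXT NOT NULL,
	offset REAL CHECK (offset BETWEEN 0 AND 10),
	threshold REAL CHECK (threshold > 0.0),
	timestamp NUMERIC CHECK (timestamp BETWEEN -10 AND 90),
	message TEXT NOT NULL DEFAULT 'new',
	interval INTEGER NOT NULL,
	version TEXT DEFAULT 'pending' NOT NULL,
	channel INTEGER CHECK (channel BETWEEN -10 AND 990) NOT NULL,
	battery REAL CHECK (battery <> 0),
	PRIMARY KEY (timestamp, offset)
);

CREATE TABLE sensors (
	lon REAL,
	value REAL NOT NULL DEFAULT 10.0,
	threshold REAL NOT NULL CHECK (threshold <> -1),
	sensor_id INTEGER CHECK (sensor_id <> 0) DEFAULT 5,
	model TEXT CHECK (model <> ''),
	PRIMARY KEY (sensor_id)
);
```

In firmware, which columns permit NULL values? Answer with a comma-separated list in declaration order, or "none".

firmware_id, threshold, battery

- firmware_id: DEFAULT only fills an omitted column; an explicit NULL is still allowed → nullable.
- unit: declared NOT NULL → not nullable.
- offset: part of the PRIMARY KEY, which implies NOT NULL → not nullable.
- threshold: CHECK does not forbid NULL (a CHECK constraint passes when its expression is NULL) → nullable.
- timestamp: part of the PRIMARY KEY, which implies NOT NULL → not nullable.
- message: declared NOT NULL → not nullable.
- interval: declared NOT NULL → not nullable.
- version: declared NOT NULL → not nullable.
- channel: declared NOT NULL → not nullable.
- battery: CHECK does not forbid NULL (a CHECK constraint passes when its expression is NULL) → nullable.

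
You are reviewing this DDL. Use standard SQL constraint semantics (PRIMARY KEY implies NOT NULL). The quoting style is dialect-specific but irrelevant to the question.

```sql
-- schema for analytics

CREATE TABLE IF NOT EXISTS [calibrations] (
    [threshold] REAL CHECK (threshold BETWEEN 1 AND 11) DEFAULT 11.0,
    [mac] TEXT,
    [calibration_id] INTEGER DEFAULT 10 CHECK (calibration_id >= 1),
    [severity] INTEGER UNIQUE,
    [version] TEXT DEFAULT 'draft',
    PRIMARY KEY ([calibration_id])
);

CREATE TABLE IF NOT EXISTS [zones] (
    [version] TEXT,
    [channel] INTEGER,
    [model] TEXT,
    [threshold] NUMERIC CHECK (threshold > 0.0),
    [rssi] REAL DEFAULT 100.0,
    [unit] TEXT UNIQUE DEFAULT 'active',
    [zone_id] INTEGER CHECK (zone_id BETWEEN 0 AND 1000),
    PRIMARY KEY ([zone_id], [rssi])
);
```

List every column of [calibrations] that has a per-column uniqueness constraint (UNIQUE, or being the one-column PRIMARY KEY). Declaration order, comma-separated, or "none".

- threshold: no UNIQUE or single-column PK constraint.
- mac: no UNIQUE or single-column PK constraint.
- calibration_id: single-column PRIMARY KEY → unique.
- severity: declared UNIQUE → unique.
- version: no UNIQUE or single-column PK constraint.

calibration_id, severity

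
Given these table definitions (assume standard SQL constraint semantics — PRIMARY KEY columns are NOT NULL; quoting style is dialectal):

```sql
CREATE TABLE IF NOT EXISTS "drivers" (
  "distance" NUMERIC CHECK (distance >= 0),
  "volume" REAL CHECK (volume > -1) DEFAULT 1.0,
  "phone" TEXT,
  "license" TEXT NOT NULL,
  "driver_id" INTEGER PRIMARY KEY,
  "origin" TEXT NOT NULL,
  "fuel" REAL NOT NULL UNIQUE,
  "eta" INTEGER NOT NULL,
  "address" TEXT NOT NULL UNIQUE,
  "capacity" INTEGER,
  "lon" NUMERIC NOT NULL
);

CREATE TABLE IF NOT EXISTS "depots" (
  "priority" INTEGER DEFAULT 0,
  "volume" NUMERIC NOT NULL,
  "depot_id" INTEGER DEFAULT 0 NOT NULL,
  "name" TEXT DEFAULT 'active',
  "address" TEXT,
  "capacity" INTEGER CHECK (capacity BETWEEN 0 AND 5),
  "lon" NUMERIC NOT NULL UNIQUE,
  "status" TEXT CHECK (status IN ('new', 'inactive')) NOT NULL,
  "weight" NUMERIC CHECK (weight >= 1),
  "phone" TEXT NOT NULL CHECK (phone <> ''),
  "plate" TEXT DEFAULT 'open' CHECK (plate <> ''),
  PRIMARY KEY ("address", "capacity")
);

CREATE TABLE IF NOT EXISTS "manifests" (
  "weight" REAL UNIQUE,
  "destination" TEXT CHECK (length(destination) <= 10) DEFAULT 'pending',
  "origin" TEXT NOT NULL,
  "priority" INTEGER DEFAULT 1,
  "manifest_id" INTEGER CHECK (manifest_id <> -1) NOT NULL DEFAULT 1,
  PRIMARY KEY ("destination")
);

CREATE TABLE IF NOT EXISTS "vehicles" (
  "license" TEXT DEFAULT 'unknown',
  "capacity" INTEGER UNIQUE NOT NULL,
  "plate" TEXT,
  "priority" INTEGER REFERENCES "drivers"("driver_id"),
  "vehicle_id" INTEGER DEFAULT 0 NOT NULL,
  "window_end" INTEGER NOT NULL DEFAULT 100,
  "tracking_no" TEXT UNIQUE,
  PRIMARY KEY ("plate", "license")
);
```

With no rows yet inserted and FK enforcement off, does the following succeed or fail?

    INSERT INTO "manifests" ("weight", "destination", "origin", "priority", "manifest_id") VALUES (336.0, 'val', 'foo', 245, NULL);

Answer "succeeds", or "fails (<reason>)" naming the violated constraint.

fails (NOT NULL on manifest_id)

manifest_id is explicitly set to NULL, but manifest_id is declared NOT NULL.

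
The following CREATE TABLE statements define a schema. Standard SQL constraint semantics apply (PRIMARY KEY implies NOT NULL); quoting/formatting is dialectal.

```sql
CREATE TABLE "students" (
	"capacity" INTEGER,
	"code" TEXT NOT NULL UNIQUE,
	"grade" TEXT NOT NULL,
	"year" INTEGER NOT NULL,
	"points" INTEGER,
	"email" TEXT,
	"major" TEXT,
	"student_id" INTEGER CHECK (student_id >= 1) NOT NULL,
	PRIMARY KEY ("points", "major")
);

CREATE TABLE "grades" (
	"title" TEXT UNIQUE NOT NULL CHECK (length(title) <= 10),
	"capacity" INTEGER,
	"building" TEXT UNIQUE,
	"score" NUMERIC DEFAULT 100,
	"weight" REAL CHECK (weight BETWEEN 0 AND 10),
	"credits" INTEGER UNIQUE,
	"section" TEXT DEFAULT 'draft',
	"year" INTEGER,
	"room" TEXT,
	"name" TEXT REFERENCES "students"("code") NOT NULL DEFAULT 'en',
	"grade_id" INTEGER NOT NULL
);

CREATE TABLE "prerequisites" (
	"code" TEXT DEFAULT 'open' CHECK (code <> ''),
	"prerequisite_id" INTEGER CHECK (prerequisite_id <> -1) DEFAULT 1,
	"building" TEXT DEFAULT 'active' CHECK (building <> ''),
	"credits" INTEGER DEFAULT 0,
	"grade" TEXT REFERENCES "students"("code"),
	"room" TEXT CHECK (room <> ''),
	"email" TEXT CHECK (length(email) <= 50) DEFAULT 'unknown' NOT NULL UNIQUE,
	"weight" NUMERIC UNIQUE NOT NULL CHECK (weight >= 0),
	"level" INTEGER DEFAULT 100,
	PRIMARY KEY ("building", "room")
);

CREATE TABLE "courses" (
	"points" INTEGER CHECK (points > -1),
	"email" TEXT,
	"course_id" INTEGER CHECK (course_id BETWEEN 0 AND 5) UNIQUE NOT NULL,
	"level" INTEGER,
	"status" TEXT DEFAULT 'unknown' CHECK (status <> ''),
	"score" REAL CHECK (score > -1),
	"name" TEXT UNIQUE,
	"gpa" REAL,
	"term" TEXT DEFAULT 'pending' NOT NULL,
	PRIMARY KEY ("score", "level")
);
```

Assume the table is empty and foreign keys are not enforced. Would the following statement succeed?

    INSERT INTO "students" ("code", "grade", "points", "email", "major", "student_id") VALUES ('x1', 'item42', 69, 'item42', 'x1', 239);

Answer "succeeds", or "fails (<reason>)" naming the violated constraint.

fails (NOT NULL on year)

year is omitted from the column list and has no DEFAULT, so it would receive NULL.
But year is declared NOT NULL.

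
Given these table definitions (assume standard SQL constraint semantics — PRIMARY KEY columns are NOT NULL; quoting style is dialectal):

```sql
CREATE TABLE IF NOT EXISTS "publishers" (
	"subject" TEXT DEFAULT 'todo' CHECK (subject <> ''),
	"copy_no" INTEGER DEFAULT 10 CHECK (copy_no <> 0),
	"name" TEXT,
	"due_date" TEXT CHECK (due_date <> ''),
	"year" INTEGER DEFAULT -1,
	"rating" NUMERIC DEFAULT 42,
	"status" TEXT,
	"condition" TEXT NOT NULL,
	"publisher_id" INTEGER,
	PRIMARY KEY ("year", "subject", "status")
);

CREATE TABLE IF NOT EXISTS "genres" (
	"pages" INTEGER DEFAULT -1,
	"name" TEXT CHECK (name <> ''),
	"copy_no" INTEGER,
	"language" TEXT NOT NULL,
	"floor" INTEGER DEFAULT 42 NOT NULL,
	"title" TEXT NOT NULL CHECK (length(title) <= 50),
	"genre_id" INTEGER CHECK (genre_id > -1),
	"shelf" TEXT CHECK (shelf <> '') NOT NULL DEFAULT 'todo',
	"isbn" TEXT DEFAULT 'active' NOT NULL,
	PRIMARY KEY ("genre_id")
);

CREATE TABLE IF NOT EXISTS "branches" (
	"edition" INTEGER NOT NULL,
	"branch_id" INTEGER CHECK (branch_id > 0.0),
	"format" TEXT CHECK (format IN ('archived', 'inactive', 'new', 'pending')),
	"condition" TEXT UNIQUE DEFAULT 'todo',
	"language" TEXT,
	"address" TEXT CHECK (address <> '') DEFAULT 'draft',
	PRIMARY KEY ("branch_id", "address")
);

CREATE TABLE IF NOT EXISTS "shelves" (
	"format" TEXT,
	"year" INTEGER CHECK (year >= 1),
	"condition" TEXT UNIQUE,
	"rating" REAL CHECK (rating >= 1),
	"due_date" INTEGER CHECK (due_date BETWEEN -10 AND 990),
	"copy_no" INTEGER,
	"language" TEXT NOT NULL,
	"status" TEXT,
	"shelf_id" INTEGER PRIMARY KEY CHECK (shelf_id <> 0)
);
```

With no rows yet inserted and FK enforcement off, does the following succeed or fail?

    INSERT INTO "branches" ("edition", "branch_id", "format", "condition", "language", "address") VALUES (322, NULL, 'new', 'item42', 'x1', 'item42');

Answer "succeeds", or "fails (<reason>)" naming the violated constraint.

fails (NOT NULL on branch_id)

branch_id is explicitly set to NULL, but branch_id is part of the PRIMARY KEY (implied NOT NULL).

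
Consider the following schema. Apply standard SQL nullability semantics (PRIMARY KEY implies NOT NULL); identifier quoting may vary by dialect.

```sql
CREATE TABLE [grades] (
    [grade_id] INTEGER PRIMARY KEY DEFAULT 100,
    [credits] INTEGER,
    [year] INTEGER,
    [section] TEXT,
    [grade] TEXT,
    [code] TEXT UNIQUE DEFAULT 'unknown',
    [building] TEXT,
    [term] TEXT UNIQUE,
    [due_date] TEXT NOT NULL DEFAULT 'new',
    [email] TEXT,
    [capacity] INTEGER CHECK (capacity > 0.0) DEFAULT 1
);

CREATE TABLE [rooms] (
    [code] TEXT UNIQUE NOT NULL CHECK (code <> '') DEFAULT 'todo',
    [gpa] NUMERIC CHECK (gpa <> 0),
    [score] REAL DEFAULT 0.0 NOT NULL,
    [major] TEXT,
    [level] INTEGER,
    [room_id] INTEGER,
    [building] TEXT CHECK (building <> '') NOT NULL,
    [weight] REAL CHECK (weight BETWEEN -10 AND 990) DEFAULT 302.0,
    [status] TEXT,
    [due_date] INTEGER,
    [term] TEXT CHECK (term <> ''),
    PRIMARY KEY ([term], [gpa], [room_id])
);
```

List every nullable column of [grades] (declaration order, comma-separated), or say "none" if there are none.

credits, year, section, grade, code, building, term, email, capacity

- grade_id: part of the PRIMARY KEY, which implies NOT NULL → not nullable.
- credits: no NOT NULL constraint applies → nullable.
- year: no NOT NULL constraint applies → nullable.
- section: no NOT NULL constraint applies → nullable.
- grade: no NOT NULL constraint applies → nullable.
- code: UNIQUE does not imply NOT NULL → nullable.
- building: no NOT NULL constraint applies → nullable.
- term: UNIQUE does not imply NOT NULL → nullable.
- due_date: declared NOT NULL → not nullable.
- email: no NOT NULL constraint applies → nullable.
- capacity: CHECK does not forbid NULL (a CHECK constraint passes when its expression is NULL) → nullable.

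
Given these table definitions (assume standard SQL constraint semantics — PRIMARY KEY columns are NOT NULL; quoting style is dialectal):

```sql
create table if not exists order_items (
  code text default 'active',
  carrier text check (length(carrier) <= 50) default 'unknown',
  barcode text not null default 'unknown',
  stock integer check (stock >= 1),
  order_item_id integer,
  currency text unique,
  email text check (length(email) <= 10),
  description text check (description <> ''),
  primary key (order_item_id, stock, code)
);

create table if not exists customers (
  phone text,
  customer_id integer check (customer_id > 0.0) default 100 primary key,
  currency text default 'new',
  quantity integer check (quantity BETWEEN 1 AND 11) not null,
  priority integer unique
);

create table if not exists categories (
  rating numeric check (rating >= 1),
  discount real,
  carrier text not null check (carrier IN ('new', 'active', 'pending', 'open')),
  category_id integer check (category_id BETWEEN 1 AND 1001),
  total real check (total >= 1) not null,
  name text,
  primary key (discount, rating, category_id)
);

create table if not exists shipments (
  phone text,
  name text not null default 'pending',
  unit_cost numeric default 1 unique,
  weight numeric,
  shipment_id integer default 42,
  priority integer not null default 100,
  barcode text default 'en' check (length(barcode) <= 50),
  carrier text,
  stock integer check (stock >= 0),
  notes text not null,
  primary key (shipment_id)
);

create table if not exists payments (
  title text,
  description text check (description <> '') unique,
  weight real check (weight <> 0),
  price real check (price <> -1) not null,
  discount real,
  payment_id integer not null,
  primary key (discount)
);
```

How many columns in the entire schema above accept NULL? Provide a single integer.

17

order_items: 4 nullable (carrier, currency, email, description — PK (order_item_id, stock, code) and explicit NOT NULL columns excluded).
customers: 3 nullable (phone, currency, priority — PK (customer_id) and explicit NOT NULL columns excluded).
categories: 1 nullable (name — PK (discount, rating, category_id) and explicit NOT NULL columns excluded).
shipments: 6 nullable (phone, unit_cost, weight, barcode, carrier, stock — PK (shipment_id) and explicit NOT NULL columns excluded).
payments: 3 nullable (title, description, weight — PK (discount) and explicit NOT NULL columns excluded).
Total: 4 + 3 + 1 + 6 + 3 = 17.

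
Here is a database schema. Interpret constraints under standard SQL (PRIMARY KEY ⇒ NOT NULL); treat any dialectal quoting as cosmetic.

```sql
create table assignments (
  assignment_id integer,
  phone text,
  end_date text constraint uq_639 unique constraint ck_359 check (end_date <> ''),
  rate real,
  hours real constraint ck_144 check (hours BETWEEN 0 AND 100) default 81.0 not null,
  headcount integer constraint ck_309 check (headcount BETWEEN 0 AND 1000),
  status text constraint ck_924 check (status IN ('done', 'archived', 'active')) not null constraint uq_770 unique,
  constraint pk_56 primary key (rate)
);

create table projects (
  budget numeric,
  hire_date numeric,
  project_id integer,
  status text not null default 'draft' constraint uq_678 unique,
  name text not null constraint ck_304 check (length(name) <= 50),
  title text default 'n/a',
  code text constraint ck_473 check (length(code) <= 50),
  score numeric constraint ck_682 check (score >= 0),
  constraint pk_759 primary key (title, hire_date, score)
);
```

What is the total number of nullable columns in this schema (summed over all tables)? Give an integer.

7

assignments: 4 nullable (assignment_id, phone, end_date, headcount — PK (rate) and explicit NOT NULL columns excluded).
projects: 3 nullable (budget, project_id, code — PK (title, hire_date, score) and explicit NOT NULL columns excluded).
Total: 4 + 3 = 7.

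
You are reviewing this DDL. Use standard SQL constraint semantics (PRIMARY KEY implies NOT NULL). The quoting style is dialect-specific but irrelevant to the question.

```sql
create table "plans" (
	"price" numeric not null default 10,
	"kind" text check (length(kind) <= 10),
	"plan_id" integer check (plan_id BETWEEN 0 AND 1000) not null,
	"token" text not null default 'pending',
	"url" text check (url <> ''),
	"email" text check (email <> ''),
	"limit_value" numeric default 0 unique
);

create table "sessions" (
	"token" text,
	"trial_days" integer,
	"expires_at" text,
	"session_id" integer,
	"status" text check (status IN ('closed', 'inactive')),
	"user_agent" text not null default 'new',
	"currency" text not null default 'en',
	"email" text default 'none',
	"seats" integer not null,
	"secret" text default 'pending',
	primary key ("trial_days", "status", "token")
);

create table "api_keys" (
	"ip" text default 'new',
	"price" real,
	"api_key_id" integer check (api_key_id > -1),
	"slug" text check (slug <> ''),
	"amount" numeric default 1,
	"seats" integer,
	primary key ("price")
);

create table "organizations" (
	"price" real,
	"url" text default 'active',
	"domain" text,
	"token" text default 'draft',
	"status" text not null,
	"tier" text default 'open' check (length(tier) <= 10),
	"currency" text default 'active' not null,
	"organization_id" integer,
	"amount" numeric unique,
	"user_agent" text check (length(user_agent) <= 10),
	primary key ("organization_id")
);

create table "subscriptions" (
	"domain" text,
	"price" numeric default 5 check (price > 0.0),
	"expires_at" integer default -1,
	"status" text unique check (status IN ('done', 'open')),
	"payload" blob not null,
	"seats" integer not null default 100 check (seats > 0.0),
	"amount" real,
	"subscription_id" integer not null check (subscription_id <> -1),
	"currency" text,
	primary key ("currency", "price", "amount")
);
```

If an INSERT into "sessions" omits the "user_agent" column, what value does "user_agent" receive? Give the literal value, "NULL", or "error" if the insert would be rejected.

'new'

user_agent has an explicit DEFAULT 'new'.
When the column is omitted from an INSERT, that default is used.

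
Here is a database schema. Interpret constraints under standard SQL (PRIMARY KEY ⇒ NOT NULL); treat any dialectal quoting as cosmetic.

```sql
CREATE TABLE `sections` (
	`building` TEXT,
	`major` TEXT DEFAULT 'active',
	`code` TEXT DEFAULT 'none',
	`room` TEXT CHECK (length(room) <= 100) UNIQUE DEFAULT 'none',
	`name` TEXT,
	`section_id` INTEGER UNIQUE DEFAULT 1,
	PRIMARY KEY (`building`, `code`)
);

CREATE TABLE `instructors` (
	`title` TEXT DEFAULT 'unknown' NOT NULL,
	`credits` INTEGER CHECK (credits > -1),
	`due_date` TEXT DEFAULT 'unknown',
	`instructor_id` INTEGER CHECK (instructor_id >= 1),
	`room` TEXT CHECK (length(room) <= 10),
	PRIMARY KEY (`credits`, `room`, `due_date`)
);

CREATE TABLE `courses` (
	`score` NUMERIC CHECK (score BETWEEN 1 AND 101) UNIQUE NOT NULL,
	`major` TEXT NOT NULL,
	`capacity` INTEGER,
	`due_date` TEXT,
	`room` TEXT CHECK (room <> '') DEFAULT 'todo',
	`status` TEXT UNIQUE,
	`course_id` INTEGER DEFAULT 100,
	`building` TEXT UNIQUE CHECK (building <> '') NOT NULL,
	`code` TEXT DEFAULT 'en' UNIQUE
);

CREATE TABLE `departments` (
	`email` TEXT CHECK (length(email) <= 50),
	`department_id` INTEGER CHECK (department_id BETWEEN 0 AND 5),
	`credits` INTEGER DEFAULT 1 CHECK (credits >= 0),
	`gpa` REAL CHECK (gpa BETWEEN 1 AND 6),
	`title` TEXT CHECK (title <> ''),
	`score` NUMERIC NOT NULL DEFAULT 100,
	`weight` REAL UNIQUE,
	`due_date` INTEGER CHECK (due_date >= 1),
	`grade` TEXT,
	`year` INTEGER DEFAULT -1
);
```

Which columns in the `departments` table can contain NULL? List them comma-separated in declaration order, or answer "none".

email, department_id, credits, gpa, title, weight, due_date, grade, year

- email: CHECK does not forbid NULL (a CHECK constraint passes when its expression is NULL) → nullable.
- department_id: CHECK does not forbid NULL (a CHECK constraint passes when its expression is NULL) → nullable.
- credits: CHECK does not forbid NULL (a CHECK constraint passes when its expression is NULL) → nullable.
- gpa: CHECK does not forbid NULL (a CHECK constraint passes when its expression is NULL) → nullable.
- title: CHECK does not forbid NULL (a CHECK constraint passes when its expression is NULL) → nullable.
- score: declared NOT NULL → not nullable.
- weight: UNIQUE does not imply NOT NULL → nullable.
- due_date: CHECK does not forbid NULL (a CHECK constraint passes when its expression is NULL) → nullable.
- grade: no NOT NULL constraint applies → nullable.
- year: DEFAULT only fills an omitted column; an explicit NULL is still allowed → nullable.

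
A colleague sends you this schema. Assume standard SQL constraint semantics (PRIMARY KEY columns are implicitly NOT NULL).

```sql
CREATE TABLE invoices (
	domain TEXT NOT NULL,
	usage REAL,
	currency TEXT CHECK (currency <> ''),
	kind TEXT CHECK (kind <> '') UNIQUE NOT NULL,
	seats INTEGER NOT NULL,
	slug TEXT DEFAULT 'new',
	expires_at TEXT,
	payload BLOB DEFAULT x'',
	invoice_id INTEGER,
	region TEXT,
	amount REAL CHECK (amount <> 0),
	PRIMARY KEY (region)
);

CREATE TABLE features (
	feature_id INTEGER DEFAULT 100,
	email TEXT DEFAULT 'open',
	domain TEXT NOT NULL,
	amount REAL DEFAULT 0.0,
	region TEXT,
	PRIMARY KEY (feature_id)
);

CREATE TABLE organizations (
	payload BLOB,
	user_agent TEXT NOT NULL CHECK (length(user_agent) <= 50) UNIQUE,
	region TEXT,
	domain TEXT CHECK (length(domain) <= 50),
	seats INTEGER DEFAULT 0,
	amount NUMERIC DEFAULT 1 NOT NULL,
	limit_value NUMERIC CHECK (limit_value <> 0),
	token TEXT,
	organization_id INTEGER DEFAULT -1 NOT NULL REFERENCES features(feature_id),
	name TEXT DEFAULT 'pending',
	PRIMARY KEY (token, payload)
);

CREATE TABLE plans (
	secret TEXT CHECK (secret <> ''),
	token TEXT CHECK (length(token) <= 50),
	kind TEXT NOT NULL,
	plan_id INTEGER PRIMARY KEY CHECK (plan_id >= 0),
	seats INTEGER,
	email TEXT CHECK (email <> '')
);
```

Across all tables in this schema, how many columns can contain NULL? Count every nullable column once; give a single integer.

invoices: 7 nullable (usage, currency, slug, expires_at, payload, invoice_id, amount — PK (region) and explicit NOT NULL columns excluded).
features: 3 nullable (email, amount, region — PK (feature_id) and explicit NOT NULL columns excluded).
organizations: 5 nullable (region, domain, seats, limit_value, name — PK (token, payload) and explicit NOT NULL columns excluded).
plans: 4 nullable (secret, token, seats, email — PK (plan_id) and explicit NOT NULL columns excluded).
Total: 7 + 3 + 5 + 4 = 19.

19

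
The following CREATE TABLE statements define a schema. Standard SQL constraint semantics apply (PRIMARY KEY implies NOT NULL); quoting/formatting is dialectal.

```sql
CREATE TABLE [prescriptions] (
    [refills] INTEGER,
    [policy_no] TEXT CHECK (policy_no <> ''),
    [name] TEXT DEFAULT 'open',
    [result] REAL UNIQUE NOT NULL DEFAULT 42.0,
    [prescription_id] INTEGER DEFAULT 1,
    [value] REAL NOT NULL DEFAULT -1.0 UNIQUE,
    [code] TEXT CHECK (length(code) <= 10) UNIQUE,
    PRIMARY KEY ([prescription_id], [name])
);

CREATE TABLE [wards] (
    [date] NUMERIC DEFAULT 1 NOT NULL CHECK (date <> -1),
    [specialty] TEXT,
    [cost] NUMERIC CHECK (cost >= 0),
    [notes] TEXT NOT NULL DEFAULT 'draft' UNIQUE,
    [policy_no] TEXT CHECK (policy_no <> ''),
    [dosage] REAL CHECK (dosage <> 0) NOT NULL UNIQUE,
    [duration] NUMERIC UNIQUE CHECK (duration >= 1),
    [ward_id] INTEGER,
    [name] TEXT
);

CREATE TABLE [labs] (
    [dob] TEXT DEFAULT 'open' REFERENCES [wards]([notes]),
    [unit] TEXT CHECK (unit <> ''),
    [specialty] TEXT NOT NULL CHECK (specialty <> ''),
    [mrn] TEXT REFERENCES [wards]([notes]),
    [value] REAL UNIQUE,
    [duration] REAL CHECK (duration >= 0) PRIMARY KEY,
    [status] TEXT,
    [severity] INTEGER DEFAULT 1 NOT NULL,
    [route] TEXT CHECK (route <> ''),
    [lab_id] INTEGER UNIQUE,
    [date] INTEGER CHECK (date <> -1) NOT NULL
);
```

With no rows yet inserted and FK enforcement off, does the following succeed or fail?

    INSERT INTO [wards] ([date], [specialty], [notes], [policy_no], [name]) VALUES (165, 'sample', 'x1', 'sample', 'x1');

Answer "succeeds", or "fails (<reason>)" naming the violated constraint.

dosage is omitted from the column list and has no DEFAULT, so it would receive NULL.
But dosage is declared NOT NULL.

fails (NOT NULL on dosage)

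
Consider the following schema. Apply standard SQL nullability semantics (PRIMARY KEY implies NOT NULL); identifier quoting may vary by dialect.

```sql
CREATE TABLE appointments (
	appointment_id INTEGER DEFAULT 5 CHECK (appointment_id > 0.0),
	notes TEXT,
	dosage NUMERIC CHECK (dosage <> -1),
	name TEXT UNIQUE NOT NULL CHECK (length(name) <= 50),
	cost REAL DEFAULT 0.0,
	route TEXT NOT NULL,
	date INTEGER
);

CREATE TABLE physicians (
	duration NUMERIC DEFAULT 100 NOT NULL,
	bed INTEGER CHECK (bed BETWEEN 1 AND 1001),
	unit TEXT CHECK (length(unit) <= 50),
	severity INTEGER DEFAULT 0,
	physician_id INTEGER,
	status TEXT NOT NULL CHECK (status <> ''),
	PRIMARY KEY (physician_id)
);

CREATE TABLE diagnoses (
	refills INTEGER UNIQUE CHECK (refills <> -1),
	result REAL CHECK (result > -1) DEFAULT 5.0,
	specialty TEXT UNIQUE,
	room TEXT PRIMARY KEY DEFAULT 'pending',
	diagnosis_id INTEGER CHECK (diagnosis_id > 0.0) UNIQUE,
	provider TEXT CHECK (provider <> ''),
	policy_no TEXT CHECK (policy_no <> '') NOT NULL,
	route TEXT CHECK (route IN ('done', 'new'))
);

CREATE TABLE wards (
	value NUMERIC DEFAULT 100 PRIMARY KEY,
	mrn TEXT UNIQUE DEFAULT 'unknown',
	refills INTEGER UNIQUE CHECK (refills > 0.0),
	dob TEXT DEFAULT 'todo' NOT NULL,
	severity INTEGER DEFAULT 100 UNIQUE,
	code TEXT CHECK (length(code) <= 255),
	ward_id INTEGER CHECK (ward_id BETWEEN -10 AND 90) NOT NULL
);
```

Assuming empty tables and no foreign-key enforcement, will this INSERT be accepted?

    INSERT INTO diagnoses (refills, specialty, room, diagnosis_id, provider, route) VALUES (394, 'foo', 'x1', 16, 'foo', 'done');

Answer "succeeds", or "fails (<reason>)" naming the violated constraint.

fails (NOT NULL on policy_no)

policy_no is omitted from the column list and has no DEFAULT, so it would receive NULL.
But policy_no is declared NOT NULL.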